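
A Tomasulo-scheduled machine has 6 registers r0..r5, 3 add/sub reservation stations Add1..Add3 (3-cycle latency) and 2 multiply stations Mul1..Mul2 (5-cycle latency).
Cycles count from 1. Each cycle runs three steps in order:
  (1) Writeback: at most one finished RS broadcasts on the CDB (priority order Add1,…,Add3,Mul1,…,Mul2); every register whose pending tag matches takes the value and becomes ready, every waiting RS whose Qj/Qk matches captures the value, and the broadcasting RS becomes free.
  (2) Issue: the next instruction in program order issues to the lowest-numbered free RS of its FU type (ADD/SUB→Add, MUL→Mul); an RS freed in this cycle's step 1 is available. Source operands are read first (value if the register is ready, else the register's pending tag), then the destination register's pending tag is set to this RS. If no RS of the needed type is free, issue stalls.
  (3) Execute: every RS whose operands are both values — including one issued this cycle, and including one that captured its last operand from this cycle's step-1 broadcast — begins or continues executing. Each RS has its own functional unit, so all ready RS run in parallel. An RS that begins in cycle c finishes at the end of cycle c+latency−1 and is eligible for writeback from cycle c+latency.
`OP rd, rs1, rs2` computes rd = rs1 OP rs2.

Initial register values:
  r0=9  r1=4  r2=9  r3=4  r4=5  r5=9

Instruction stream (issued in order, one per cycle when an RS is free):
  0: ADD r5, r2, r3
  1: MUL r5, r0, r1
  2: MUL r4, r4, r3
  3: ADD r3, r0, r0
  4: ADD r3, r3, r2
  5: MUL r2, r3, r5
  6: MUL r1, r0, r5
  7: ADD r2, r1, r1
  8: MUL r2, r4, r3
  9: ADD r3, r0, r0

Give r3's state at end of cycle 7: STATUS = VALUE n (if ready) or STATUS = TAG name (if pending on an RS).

STATUS = TAG Add2

  c1: issue ADD r5<-Add1  regs: r0:9,r1:4,r2:9,r3:4,r4:5,r5:Add1
  c2: issue MUL r5<-Mul1  regs: r0:9,r1:4,r2:9,r3:4,r4:5,r5:Mul1
  c3: issue MUL r4<-Mul2  regs: r0:9,r1:4,r2:9,r3:4,r4:Mul2,r5:Mul1
  c4: CDB Add1=13; issue ADD r3<-Add1  regs: r0:9,r1:4,r2:9,r3:Add1,r4:Mul2,r5:Mul1
  c5: issue ADD r3<-Add2  regs: r0:9,r1:4,r2:9,r3:Add2,r4:Mul2,r5:Mul1
  c6: stall  regs: r0:9,r1:4,r2:9,r3:Add2,r4:Mul2,r5:Mul1
  c7: CDB Add1=18; stall  regs: r0:9,r1:4,r2:9,r3:Add2,r4:Mul2,r5:Mul1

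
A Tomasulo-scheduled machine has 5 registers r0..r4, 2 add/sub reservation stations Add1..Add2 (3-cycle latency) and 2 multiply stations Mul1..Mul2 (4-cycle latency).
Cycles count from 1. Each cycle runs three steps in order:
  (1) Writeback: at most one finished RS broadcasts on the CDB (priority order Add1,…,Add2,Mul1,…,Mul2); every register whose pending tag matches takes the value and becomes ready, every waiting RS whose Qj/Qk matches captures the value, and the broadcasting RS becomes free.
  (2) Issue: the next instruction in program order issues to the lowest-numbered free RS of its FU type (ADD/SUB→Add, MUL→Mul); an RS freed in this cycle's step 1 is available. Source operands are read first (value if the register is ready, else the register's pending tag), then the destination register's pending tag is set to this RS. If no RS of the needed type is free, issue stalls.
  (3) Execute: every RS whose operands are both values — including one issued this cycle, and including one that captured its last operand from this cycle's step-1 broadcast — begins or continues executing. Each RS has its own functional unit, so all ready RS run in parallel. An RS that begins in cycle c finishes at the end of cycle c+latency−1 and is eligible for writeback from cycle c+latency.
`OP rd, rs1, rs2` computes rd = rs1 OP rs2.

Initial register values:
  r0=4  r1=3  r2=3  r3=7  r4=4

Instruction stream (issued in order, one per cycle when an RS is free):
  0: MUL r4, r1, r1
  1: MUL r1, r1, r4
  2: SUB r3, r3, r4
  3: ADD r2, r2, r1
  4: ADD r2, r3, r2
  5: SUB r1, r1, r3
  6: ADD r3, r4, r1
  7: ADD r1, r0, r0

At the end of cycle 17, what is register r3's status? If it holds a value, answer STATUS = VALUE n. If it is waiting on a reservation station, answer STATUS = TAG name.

  c1: issue MUL r4<-Mul1  regs: r0:4,r1:3,r2:3,r3:7,r4:Mul1
  c2: issue MUL r1<-Mul2  regs: r0:4,r1:Mul2,r2:3,r3:7,r4:Mul1
  c3: issue SUB r3<-Add1  regs: r0:4,r1:Mul2,r2:3,r3:Add1,r4:Mul1
  c4: issue ADD r2<-Add2  regs: r0:4,r1:Mul2,r2:Add2,r3:Add1,r4:Mul1
  c5: CDB Mul1=9; stall  regs: r0:4,r1:Mul2,r2:Add2,r3:Add1,r4:9
  c6: stall  regs: r0:4,r1:Mul2,r2:Add2,r3:Add1,r4:9
  c7: stall  regs: r0:4,r1:Mul2,r2:Add2,r3:Add1,r4:9
  c8: CDB Add1=-2; issue ADD r2<-Add1  regs: r0:4,r1:Mul2,r2:Add1,r3:-2,r4:9
  c9: CDB Mul2=27; stall  regs: r0:4,r1:27,r2:Add1,r3:-2,r4:9
  c10: stall  regs: r0:4,r1:27,r2:Add1,r3:-2,r4:9
  c11: stall  regs: r0:4,r1:27,r2:Add1,r3:-2,r4:9
  c12: CDB Add2=30; issue SUB r1<-Add2  regs: r0:4,r1:Add2,r2:Add1,r3:-2,r4:9
  c13: stall  regs: r0:4,r1:Add2,r2:Add1,r3:-2,r4:9
  c14: stall  regs: r0:4,r1:Add2,r2:Add1,r3:-2,r4:9
  c15: CDB Add1=28; issue ADD r3<-Add1  regs: r0:4,r1:Add2,r2:28,r3:Add1,r4:9
  c16: CDB Add2=29; issue ADD r1<-Add2  regs: r0:4,r1:Add2,r2:28,r3:Add1,r4:9
  c17: -  regs: r0:4,r1:Add2,r2:28,r3:Add1,r4:9

STATUS = TAG Add1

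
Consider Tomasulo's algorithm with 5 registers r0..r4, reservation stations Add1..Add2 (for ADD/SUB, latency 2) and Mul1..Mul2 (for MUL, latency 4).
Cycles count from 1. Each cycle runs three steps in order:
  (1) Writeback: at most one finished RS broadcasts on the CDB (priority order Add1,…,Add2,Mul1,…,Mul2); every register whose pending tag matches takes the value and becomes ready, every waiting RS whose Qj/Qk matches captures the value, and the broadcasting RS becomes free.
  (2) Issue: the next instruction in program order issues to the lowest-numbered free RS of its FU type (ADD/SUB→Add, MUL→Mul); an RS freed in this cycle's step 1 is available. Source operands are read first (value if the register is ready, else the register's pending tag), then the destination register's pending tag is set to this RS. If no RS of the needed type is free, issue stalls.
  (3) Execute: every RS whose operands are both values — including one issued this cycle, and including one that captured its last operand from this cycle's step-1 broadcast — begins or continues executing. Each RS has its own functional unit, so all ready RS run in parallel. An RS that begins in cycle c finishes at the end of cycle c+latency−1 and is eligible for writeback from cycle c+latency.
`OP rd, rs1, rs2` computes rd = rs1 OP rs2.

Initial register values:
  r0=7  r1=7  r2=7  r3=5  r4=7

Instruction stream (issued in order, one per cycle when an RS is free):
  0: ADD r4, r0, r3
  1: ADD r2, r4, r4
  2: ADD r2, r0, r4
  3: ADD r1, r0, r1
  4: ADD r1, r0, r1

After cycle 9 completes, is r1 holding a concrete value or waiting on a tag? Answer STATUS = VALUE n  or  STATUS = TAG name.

STATUS = VALUE 21

  c1: issue ADD r4<-Add1  regs: r0:7,r1:7,r2:7,r3:5,r4:Add1
  c2: issue ADD r2<-Add2  regs: r0:7,r1:7,r2:Add2,r3:5,r4:Add1
  c3: CDB Add1=12; issue ADD r2<-Add1  regs: r0:7,r1:7,r2:Add1,r3:5,r4:12
  c4: stall  regs: r0:7,r1:7,r2:Add1,r3:5,r4:12
  c5: CDB Add1=19; issue ADD r1<-Add1  regs: r0:7,r1:Add1,r2:19,r3:5,r4:12
  c6: CDB Add2=24; issue ADD r1<-Add2  regs: r0:7,r1:Add2,r2:19,r3:5,r4:12
  c7: CDB Add1=14  regs: r0:7,r1:Add2,r2:19,r3:5,r4:12
  c8: -  regs: r0:7,r1:Add2,r2:19,r3:5,r4:12
  c9: CDB Add2=21  regs: r0:7,r1:21,r2:19,r3:5,r4:12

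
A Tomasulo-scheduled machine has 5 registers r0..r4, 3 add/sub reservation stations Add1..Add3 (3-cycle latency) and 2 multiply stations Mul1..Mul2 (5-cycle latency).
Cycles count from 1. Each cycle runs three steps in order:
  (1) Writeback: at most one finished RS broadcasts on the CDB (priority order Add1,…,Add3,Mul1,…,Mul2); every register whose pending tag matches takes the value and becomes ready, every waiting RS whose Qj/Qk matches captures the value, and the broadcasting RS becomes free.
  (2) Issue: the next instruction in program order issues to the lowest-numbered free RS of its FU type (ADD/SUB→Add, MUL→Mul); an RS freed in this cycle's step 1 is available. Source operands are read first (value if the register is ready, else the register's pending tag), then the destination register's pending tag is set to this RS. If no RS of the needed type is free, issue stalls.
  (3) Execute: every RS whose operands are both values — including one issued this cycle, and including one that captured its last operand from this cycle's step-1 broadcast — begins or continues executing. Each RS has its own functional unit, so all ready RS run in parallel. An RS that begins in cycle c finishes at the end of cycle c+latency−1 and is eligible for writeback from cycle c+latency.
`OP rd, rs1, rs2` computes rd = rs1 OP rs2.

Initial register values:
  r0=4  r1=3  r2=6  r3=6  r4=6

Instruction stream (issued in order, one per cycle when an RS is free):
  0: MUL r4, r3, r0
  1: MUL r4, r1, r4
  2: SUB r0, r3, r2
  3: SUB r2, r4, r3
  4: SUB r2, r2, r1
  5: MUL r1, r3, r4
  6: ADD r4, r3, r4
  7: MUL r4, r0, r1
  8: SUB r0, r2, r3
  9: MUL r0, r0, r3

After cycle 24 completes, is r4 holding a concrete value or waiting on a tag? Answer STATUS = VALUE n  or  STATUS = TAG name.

STATUS = VALUE 0

cycle 1: issue MUL r4<-Mul1 // r0:4,r1:3,r2:6,r3:6,r4:Mul1
cycle 2: issue MUL r4<-Mul2 // r0:4,r1:3,r2:6,r3:6,r4:Mul2
cycle 3: issue SUB r0<-Add1 // r0:Add1,r1:3,r2:6,r3:6,r4:Mul2
cycle 4: issue SUB r2<-Add2 // r0:Add1,r1:3,r2:Add2,r3:6,r4:Mul2
cycle 5: issue SUB r2<-Add3 // r0:Add1,r1:3,r2:Add3,r3:6,r4:Mul2
cycle 6: CDB Add1=0; stall // r0:0,r1:3,r2:Add3,r3:6,r4:Mul2
cycle 7: CDB Mul1=24; issue MUL r1<-Mul1 // r0:0,r1:Mul1,r2:Add3,r3:6,r4:Mul2
cycle 8: issue ADD r4<-Add1 // r0:0,r1:Mul1,r2:Add3,r3:6,r4:Add1
cycle 9: stall // r0:0,r1:Mul1,r2:Add3,r3:6,r4:Add1
cycle 10: stall // r0:0,r1:Mul1,r2:Add3,r3:6,r4:Add1
cycle 11: stall // r0:0,r1:Mul1,r2:Add3,r3:6,r4:Add1
cycle 12: CDB Mul2=72; issue MUL r4<-Mul2 // r0:0,r1:Mul1,r2:Add3,r3:6,r4:Mul2
cycle 13: stall // r0:0,r1:Mul1,r2:Add3,r3:6,r4:Mul2
cycle 14: stall // r0:0,r1:Mul1,r2:Add3,r3:6,r4:Mul2
cycle 15: CDB Add1=78; issue SUB r0<-Add1 // r0:Add1,r1:Mul1,r2:Add3,r3:6,r4:Mul2
cycle 16: CDB Add2=66; stall // r0:Add1,r1:Mul1,r2:Add3,r3:6,r4:Mul2
cycle 17: CDB Mul1=432; issue MUL r0<-Mul1 // r0:Mul1,r1:432,r2:Add3,r3:6,r4:Mul2
cycle 18: - // r0:Mul1,r1:432,r2:Add3,r3:6,r4:Mul2
cycle 19: CDB Add3=63 // r0:Mul1,r1:432,r2:63,r3:6,r4:Mul2
cycle 20: - // r0:Mul1,r1:432,r2:63,r3:6,r4:Mul2
cycle 21: - // r0:Mul1,r1:432,r2:63,r3:6,r4:Mul2
cycle 22: CDB Add1=57 // r0:Mul1,r1:432,r2:63,r3:6,r4:Mul2
cycle 23: CDB Mul2=0 // r0:Mul1,r1:432,r2:63,r3:6,r4:0
cycle 24: - // r0:Mul1,r1:432,r2:63,r3:6,r4:0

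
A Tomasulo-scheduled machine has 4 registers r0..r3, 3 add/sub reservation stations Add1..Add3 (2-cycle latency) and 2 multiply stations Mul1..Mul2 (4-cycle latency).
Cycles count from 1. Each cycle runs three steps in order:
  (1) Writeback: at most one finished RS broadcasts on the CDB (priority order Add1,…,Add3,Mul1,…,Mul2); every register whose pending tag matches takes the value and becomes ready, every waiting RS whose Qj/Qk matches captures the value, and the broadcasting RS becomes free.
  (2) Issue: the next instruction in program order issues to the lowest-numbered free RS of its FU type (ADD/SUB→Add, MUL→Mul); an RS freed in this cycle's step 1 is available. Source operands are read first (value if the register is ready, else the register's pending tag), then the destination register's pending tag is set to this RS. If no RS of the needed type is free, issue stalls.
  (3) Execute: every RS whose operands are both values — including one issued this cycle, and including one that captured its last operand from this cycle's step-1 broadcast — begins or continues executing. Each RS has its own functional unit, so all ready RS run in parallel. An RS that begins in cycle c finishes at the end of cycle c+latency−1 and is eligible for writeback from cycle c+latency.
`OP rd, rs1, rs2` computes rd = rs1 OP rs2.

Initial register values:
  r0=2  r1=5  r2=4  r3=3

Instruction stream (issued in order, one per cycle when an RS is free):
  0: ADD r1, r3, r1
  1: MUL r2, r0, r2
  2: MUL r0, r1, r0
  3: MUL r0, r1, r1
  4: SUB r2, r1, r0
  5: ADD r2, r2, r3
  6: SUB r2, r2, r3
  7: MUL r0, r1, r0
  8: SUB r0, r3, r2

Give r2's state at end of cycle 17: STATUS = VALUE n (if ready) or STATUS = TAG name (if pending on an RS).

  c1: issue ADD r1<-Add1  regs: r0:2,r1:Add1,r2:4,r3:3
  c2: issue MUL r2<-Mul1  regs: r0:2,r1:Add1,r2:Mul1,r3:3
  c3: CDB Add1=8; issue MUL r0<-Mul2  regs: r0:Mul2,r1:8,r2:Mul1,r3:3
  c4: stall  regs: r0:Mul2,r1:8,r2:Mul1,r3:3
  c5: stall  regs: r0:Mul2,r1:8,r2:Mul1,r3:3
  c6: CDB Mul1=8; issue MUL r0<-Mul1  regs: r0:Mul1,r1:8,r2:8,r3:3
  c7: CDB Mul2=16; issue SUB r2<-Add1  regs: r0:Mul1,r1:8,r2:Add1,r3:3
  c8: issue ADD r2<-Add2  regs: r0:Mul1,r1:8,r2:Add2,r3:3
  c9: issue SUB r2<-Add3  regs: r0:Mul1,r1:8,r2:Add3,r3:3
  c10: CDB Mul1=64; issue MUL r0<-Mul1  regs: r0:Mul1,r1:8,r2:Add3,r3:3
  c11: stall  regs: r0:Mul1,r1:8,r2:Add3,r3:3
  c12: CDB Add1=-56; issue SUB r0<-Add1  regs: r0:Add1,r1:8,r2:Add3,r3:3
  c13: -  regs: r0:Add1,r1:8,r2:Add3,r3:3
  c14: CDB Add2=-53  regs: r0:Add1,r1:8,r2:Add3,r3:3
  c15: CDB Mul1=512  regs: r0:Add1,r1:8,r2:Add3,r3:3
  c16: CDB Add3=-56  regs: r0:Add1,r1:8,r2:-56,r3:3
  c17: -  regs: r0:Add1,r1:8,r2:-56,r3:3

STATUS = VALUE -56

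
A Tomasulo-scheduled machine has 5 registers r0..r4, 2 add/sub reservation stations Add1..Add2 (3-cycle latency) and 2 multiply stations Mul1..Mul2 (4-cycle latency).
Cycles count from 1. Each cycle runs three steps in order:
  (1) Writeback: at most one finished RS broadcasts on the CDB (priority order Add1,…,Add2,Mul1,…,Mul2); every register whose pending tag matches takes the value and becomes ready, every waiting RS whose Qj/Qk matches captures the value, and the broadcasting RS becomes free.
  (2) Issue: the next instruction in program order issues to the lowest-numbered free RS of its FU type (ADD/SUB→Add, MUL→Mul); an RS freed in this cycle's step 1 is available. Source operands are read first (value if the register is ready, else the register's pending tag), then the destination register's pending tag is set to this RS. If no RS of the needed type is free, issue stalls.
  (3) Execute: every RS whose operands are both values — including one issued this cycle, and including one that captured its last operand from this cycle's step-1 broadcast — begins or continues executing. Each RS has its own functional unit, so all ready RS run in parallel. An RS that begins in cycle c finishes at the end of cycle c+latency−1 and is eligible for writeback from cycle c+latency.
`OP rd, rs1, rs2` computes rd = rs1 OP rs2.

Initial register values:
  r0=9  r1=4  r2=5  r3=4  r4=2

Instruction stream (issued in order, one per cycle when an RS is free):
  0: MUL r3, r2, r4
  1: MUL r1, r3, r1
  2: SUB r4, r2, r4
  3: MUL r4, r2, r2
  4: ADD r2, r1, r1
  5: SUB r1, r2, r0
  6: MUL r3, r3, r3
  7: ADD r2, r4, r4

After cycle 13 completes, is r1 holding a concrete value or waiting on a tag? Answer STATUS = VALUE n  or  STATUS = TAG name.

c1: issue MUL r3<-Mul1 | r0:9,r1:4,r2:5,r3:Mul1,r4:2
c2: issue MUL r1<-Mul2 | r0:9,r1:Mul2,r2:5,r3:Mul1,r4:2
c3: issue SUB r4<-Add1 | r0:9,r1:Mul2,r2:5,r3:Mul1,r4:Add1
c4: stall | r0:9,r1:Mul2,r2:5,r3:Mul1,r4:Add1
c5: CDB Mul1=10; issue MUL r4<-Mul1 | r0:9,r1:Mul2,r2:5,r3:10,r4:Mul1
c6: CDB Add1=3; issue ADD r2<-Add1 | r0:9,r1:Mul2,r2:Add1,r3:10,r4:Mul1
c7: issue SUB r1<-Add2 | r0:9,r1:Add2,r2:Add1,r3:10,r4:Mul1
c8: stall | r0:9,r1:Add2,r2:Add1,r3:10,r4:Mul1
c9: CDB Mul1=25; issue MUL r3<-Mul1 | r0:9,r1:Add2,r2:Add1,r3:Mul1,r4:25
c10: CDB Mul2=40; stall | r0:9,r1:Add2,r2:Add1,r3:Mul1,r4:25
c11: stall | r0:9,r1:Add2,r2:Add1,r3:Mul1,r4:25
c12: stall | r0:9,r1:Add2,r2:Add1,r3:Mul1,r4:25
c13: CDB Add1=80; issue ADD r2<-Add1 | r0:9,r1:Add2,r2:Add1,r3:Mul1,r4:25

STATUS = TAG Add2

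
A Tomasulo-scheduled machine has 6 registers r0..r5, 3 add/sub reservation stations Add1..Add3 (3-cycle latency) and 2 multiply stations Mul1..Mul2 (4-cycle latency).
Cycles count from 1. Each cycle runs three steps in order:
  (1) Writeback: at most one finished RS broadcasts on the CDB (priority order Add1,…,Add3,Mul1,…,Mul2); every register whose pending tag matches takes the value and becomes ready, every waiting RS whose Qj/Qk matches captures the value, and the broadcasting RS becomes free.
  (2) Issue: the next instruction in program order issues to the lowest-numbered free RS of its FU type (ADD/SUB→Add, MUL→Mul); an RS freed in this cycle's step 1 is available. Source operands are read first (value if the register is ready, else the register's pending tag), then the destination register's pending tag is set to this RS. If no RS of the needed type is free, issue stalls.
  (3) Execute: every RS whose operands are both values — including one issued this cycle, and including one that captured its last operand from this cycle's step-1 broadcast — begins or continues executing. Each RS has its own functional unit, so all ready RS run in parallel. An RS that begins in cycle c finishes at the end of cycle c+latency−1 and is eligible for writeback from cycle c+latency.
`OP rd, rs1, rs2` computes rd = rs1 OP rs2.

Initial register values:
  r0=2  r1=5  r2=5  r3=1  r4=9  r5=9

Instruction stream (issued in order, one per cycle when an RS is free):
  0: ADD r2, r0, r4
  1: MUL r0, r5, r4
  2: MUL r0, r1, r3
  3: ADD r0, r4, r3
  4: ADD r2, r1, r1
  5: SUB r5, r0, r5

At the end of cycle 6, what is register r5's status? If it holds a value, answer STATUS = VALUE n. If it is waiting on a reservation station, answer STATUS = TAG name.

STATUS = TAG Add3

c1: issue ADD r2<-Add1 | r0:2,r1:5,r2:Add1,r3:1,r4:9,r5:9
c2: issue MUL r0<-Mul1 | r0:Mul1,r1:5,r2:Add1,r3:1,r4:9,r5:9
c3: issue MUL r0<-Mul2 | r0:Mul2,r1:5,r2:Add1,r3:1,r4:9,r5:9
c4: CDB Add1=11; issue ADD r0<-Add1 | r0:Add1,r1:5,r2:11,r3:1,r4:9,r5:9
c5: issue ADD r2<-Add2 | r0:Add1,r1:5,r2:Add2,r3:1,r4:9,r5:9
c6: CDB Mul1=81; issue SUB r5<-Add3 | r0:Add1,r1:5,r2:Add2,r3:1,r4:9,r5:Add3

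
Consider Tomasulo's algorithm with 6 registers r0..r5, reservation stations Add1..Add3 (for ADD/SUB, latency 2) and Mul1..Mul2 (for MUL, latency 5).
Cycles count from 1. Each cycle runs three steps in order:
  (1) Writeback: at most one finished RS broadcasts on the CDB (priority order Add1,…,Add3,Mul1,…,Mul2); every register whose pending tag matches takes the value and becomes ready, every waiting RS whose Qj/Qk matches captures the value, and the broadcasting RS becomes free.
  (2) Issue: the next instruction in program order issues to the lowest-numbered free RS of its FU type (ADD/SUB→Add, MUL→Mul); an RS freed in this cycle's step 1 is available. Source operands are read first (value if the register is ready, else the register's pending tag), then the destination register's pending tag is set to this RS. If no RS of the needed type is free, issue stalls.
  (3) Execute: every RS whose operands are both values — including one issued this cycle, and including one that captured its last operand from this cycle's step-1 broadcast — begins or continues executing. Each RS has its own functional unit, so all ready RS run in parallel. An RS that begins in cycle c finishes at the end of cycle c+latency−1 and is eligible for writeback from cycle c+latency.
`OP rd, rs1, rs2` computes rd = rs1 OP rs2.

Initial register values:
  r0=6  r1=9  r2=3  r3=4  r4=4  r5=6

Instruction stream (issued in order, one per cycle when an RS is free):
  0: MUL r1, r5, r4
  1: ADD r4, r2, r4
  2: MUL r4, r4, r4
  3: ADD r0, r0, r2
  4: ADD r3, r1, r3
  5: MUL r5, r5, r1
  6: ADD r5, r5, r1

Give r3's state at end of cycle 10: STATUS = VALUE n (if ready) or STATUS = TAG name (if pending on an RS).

cycle 1: issue MUL r1<-Mul1 // r0:6,r1:Mul1,r2:3,r3:4,r4:4,r5:6
cycle 2: issue ADD r4<-Add1 // r0:6,r1:Mul1,r2:3,r3:4,r4:Add1,r5:6
cycle 3: issue MUL r4<-Mul2 // r0:6,r1:Mul1,r2:3,r3:4,r4:Mul2,r5:6
cycle 4: CDB Add1=7; issue ADD r0<-Add1 // r0:Add1,r1:Mul1,r2:3,r3:4,r4:Mul2,r5:6
cycle 5: issue ADD r3<-Add2 // r0:Add1,r1:Mul1,r2:3,r3:Add2,r4:Mul2,r5:6
cycle 6: CDB Add1=9; stall // r0:9,r1:Mul1,r2:3,r3:Add2,r4:Mul2,r5:6
cycle 7: CDB Mul1=24; issue MUL r5<-Mul1 // r0:9,r1:24,r2:3,r3:Add2,r4:Mul2,r5:Mul1
cycle 8: issue ADD r5<-Add1 // r0:9,r1:24,r2:3,r3:Add2,r4:Mul2,r5:Add1
cycle 9: CDB Add2=28 // r0:9,r1:24,r2:3,r3:28,r4:Mul2,r5:Add1
cycle 10: CDB Mul2=49 // r0:9,r1:24,r2:3,r3:28,r4:49,r5:Add1

STATUS = VALUE 28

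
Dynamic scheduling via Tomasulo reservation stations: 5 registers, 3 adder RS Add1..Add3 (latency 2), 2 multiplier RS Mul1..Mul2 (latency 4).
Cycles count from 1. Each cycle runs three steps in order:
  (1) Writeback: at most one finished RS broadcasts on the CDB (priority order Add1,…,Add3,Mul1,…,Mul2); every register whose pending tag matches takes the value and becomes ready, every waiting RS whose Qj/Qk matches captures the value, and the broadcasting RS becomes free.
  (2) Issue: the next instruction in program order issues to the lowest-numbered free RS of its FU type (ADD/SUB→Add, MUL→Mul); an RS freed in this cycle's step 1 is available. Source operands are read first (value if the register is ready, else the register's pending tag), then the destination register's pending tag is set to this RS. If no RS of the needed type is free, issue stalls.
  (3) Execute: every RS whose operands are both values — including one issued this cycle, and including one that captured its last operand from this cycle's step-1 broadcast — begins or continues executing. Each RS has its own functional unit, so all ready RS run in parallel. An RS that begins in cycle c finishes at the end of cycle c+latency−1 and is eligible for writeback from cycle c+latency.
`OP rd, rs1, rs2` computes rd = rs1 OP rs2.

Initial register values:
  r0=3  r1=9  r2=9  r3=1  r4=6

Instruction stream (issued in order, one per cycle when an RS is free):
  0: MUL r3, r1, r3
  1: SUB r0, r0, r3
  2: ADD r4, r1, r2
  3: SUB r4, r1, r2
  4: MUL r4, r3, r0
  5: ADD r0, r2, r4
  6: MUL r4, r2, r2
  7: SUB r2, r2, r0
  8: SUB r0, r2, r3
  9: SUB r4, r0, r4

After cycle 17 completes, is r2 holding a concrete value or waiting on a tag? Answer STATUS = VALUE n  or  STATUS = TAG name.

c1: issue MUL r3<-Mul1 | r0:3,r1:9,r2:9,r3:Mul1,r4:6
c2: issue SUB r0<-Add1 | r0:Add1,r1:9,r2:9,r3:Mul1,r4:6
c3: issue ADD r4<-Add2 | r0:Add1,r1:9,r2:9,r3:Mul1,r4:Add2
c4: issue SUB r4<-Add3 | r0:Add1,r1:9,r2:9,r3:Mul1,r4:Add3
c5: CDB Add2=18; issue MUL r4<-Mul2 | r0:Add1,r1:9,r2:9,r3:Mul1,r4:Mul2
c6: CDB Add3=0; issue ADD r0<-Add2 | r0:Add2,r1:9,r2:9,r3:Mul1,r4:Mul2
c7: CDB Mul1=9; issue MUL r4<-Mul1 | r0:Add2,r1:9,r2:9,r3:9,r4:Mul1
c8: issue SUB r2<-Add3 | r0:Add2,r1:9,r2:Add3,r3:9,r4:Mul1
c9: CDB Add1=-6; issue SUB r0<-Add1 | r0:Add1,r1:9,r2:Add3,r3:9,r4:Mul1
c10: stall | r0:Add1,r1:9,r2:Add3,r3:9,r4:Mul1
c11: CDB Mul1=81; stall | r0:Add1,r1:9,r2:Add3,r3:9,r4:81
c12: stall | r0:Add1,r1:9,r2:Add3,r3:9,r4:81
c13: CDB Mul2=-54; stall | r0:Add1,r1:9,r2:Add3,r3:9,r4:81
c14: stall | r0:Add1,r1:9,r2:Add3,r3:9,r4:81
c15: CDB Add2=-45; issue SUB r4<-Add2 | r0:Add1,r1:9,r2:Add3,r3:9,r4:Add2
c16: - | r0:Add1,r1:9,r2:Add3,r3:9,r4:Add2
c17: CDB Add3=54 | r0:Add1,r1:9,r2:54,r3:9,r4:Add2

STATUS = VALUE 54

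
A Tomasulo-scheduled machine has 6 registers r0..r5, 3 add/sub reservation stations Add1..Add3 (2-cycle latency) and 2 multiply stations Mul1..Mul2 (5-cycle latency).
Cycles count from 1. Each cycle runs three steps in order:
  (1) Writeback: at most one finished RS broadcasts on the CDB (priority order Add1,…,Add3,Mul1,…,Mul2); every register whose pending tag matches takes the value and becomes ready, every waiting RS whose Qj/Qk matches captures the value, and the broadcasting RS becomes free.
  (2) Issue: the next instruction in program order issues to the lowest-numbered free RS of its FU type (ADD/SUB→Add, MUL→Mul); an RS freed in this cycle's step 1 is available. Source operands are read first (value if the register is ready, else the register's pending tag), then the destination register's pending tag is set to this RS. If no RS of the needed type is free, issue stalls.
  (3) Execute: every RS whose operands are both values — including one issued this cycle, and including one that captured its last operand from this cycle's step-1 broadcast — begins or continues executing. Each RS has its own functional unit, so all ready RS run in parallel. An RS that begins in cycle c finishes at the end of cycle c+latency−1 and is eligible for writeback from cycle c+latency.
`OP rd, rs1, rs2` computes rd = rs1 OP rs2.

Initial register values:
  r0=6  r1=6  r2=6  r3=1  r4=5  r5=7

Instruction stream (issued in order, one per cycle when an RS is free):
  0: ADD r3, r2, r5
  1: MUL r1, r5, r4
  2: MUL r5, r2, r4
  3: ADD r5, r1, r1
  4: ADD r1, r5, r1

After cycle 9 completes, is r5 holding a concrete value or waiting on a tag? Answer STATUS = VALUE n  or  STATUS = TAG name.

c1: issue ADD r3<-Add1 | r0:6,r1:6,r2:6,r3:Add1,r4:5,r5:7
c2: issue MUL r1<-Mul1 | r0:6,r1:Mul1,r2:6,r3:Add1,r4:5,r5:7
c3: CDB Add1=13; issue MUL r5<-Mul2 | r0:6,r1:Mul1,r2:6,r3:13,r4:5,r5:Mul2
c4: issue ADD r5<-Add1 | r0:6,r1:Mul1,r2:6,r3:13,r4:5,r5:Add1
c5: issue ADD r1<-Add2 | r0:6,r1:Add2,r2:6,r3:13,r4:5,r5:Add1
c6: - | r0:6,r1:Add2,r2:6,r3:13,r4:5,r5:Add1
c7: CDB Mul1=35 | r0:6,r1:Add2,r2:6,r3:13,r4:5,r5:Add1
c8: CDB Mul2=30 | r0:6,r1:Add2,r2:6,r3:13,r4:5,r5:Add1
c9: CDB Add1=70 | r0:6,r1:Add2,r2:6,r3:13,r4:5,r5:70

STATUS = VALUE 70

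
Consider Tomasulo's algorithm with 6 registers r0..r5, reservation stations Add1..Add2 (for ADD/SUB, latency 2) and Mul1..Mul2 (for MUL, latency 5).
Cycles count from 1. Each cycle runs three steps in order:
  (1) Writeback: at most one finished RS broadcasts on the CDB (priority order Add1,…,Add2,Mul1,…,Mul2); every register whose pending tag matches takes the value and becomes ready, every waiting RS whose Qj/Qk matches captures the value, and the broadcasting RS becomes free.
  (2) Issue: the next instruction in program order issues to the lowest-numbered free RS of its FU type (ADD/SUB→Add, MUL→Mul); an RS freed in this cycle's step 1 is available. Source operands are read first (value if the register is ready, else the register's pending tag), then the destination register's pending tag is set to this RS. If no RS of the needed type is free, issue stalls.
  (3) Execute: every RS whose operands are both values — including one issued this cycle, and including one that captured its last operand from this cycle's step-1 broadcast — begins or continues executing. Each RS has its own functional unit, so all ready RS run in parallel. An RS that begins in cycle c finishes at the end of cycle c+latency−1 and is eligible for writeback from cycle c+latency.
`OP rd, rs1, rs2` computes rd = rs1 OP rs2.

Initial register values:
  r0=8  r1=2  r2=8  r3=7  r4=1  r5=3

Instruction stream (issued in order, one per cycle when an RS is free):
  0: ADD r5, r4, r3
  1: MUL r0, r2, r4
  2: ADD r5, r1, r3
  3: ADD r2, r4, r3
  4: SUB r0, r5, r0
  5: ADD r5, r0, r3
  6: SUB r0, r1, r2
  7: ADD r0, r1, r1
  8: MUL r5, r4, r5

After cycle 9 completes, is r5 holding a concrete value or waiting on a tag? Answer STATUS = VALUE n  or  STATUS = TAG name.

c1: issue ADD r5<-Add1 | r0:8,r1:2,r2:8,r3:7,r4:1,r5:Add1
c2: issue MUL r0<-Mul1 | r0:Mul1,r1:2,r2:8,r3:7,r4:1,r5:Add1
c3: CDB Add1=8; issue ADD r5<-Add1 | r0:Mul1,r1:2,r2:8,r3:7,r4:1,r5:Add1
c4: issue ADD r2<-Add2 | r0:Mul1,r1:2,r2:Add2,r3:7,r4:1,r5:Add1
c5: CDB Add1=9; issue SUB r0<-Add1 | r0:Add1,r1:2,r2:Add2,r3:7,r4:1,r5:9
c6: CDB Add2=8; issue ADD r5<-Add2 | r0:Add1,r1:2,r2:8,r3:7,r4:1,r5:Add2
c7: CDB Mul1=8; stall | r0:Add1,r1:2,r2:8,r3:7,r4:1,r5:Add2
c8: stall | r0:Add1,r1:2,r2:8,r3:7,r4:1,r5:Add2
c9: CDB Add1=1; issue SUB r0<-Add1 | r0:Add1,r1:2,r2:8,r3:7,r4:1,r5:Add2

STATUS = TAG Add2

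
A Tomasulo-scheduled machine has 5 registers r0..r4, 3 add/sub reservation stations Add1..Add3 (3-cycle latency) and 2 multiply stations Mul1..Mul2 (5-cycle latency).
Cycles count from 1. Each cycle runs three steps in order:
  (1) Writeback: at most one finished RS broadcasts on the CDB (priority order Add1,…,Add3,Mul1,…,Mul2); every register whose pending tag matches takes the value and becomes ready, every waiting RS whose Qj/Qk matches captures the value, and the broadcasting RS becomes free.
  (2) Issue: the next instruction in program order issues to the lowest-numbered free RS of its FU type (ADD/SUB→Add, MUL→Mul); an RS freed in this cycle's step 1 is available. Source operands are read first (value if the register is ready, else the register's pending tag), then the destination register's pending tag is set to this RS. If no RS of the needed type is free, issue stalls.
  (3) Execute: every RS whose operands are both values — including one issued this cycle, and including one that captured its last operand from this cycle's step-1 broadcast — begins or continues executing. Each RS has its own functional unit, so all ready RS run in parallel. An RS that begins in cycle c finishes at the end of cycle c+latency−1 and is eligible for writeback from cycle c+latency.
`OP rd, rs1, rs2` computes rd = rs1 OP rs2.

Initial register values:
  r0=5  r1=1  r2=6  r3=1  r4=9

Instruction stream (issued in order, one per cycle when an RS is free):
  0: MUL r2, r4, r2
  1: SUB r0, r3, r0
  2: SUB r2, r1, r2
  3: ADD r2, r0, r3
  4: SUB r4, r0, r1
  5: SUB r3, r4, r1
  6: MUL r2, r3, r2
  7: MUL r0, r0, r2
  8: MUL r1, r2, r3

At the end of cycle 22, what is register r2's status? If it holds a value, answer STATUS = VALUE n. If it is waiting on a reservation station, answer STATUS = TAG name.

c1: issue MUL r2<-Mul1 | r0:5,r1:1,r2:Mul1,r3:1,r4:9
c2: issue SUB r0<-Add1 | r0:Add1,r1:1,r2:Mul1,r3:1,r4:9
c3: issue SUB r2<-Add2 | r0:Add1,r1:1,r2:Add2,r3:1,r4:9
c4: issue ADD r2<-Add3 | r0:Add1,r1:1,r2:Add3,r3:1,r4:9
c5: CDB Add1=-4; issue SUB r4<-Add1 | r0:-4,r1:1,r2:Add3,r3:1,r4:Add1
c6: CDB Mul1=54; stall | r0:-4,r1:1,r2:Add3,r3:1,r4:Add1
c7: stall | r0:-4,r1:1,r2:Add3,r3:1,r4:Add1
c8: CDB Add1=-5; issue SUB r3<-Add1 | r0:-4,r1:1,r2:Add3,r3:Add1,r4:-5
c9: CDB Add2=-53; issue MUL r2<-Mul1 | r0:-4,r1:1,r2:Mul1,r3:Add1,r4:-5
c10: CDB Add3=-3; issue MUL r0<-Mul2 | r0:Mul2,r1:1,r2:Mul1,r3:Add1,r4:-5
c11: CDB Add1=-6; stall | r0:Mul2,r1:1,r2:Mul1,r3:-6,r4:-5
c12: stall | r0:Mul2,r1:1,r2:Mul1,r3:-6,r4:-5
c13: stall | r0:Mul2,r1:1,r2:Mul1,r3:-6,r4:-5
c14: stall | r0:Mul2,r1:1,r2:Mul1,r3:-6,r4:-5
c15: stall | r0:Mul2,r1:1,r2:Mul1,r3:-6,r4:-5
c16: CDB Mul1=18; issue MUL r1<-Mul1 | r0:Mul2,r1:Mul1,r2:18,r3:-6,r4:-5
c17: - | r0:Mul2,r1:Mul1,r2:18,r3:-6,r4:-5
c18: - | r0:Mul2,r1:Mul1,r2:18,r3:-6,r4:-5
c19: - | r0:Mul2,r1:Mul1,r2:18,r3:-6,r4:-5
c20: - | r0:Mul2,r1:Mul1,r2:18,r3:-6,r4:-5
c21: CDB Mul1=-108 | r0:Mul2,r1:-108,r2:18,r3:-6,r4:-5
c22: CDB Mul2=-72 | r0:-72,r1:-108,r2:18,r3:-6,r4:-5

STATUS = VALUE 18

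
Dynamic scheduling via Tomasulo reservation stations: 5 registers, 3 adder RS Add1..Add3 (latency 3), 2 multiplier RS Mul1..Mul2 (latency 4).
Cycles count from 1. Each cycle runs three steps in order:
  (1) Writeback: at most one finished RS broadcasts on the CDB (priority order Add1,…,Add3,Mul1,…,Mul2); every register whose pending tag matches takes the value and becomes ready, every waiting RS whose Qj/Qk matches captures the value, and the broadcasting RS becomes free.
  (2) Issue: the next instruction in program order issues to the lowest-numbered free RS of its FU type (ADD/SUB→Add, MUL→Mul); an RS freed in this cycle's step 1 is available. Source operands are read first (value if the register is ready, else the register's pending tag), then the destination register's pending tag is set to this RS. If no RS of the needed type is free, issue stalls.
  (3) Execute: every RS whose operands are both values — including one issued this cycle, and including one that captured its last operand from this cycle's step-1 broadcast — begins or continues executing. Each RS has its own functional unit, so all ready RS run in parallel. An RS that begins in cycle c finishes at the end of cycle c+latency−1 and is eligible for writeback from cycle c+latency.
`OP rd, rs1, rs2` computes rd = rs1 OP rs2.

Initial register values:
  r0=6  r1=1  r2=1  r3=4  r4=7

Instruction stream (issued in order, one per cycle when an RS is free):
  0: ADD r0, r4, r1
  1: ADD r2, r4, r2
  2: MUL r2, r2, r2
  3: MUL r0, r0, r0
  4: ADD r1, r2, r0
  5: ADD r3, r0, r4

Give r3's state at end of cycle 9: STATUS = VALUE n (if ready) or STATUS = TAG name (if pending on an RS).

c1: issue ADD r0<-Add1 | r0:Add1,r1:1,r2:1,r3:4,r4:7
c2: issue ADD r2<-Add2 | r0:Add1,r1:1,r2:Add2,r3:4,r4:7
c3: issue MUL r2<-Mul1 | r0:Add1,r1:1,r2:Mul1,r3:4,r4:7
c4: CDB Add1=8; issue MUL r0<-Mul2 | r0:Mul2,r1:1,r2:Mul1,r3:4,r4:7
c5: CDB Add2=8; issue ADD r1<-Add1 | r0:Mul2,r1:Add1,r2:Mul1,r3:4,r4:7
c6: issue ADD r3<-Add2 | r0:Mul2,r1:Add1,r2:Mul1,r3:Add2,r4:7
c7: - | r0:Mul2,r1:Add1,r2:Mul1,r3:Add2,r4:7
c8: CDB Mul2=64 | r0:64,r1:Add1,r2:Mul1,r3:Add2,r4:7
c9: CDB Mul1=64 | r0:64,r1:Add1,r2:64,r3:Add2,r4:7

STATUS = TAG Add2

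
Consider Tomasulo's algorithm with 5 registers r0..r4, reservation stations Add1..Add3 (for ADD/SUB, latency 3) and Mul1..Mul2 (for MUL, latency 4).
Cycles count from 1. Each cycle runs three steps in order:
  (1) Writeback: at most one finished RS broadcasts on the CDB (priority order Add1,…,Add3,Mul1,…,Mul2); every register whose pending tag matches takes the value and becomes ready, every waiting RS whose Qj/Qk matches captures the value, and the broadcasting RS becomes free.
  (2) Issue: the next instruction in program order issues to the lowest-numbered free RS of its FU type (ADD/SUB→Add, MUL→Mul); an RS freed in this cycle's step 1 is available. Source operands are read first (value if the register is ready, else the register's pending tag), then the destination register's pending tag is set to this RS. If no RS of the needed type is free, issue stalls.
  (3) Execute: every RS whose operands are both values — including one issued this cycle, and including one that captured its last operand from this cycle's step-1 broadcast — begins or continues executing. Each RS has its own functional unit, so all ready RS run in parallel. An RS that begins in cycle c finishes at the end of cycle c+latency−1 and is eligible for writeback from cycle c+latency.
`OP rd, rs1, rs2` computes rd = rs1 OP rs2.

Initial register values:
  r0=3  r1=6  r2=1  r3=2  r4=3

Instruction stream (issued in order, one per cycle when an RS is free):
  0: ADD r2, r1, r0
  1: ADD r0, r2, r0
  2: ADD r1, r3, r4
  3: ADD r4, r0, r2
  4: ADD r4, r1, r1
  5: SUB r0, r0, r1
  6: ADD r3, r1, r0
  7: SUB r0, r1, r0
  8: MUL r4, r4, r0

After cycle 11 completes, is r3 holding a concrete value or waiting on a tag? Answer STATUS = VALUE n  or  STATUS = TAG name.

STATUS = TAG Add3

  c1: issue ADD r2<-Add1  regs: r0:3,r1:6,r2:Add1,r3:2,r4:3
  c2: issue ADD r0<-Add2  regs: r0:Add2,r1:6,r2:Add1,r3:2,r4:3
  c3: issue ADD r1<-Add3  regs: r0:Add2,r1:Add3,r2:Add1,r3:2,r4:3
  c4: CDB Add1=9; issue ADD r4<-Add1  regs: r0:Add2,r1:Add3,r2:9,r3:2,r4:Add1
  c5: stall  regs: r0:Add2,r1:Add3,r2:9,r3:2,r4:Add1
  c6: CDB Add3=5; issue ADD r4<-Add3  regs: r0:Add2,r1:5,r2:9,r3:2,r4:Add3
  c7: CDB Add2=12; issue SUB r0<-Add2  regs: r0:Add2,r1:5,r2:9,r3:2,r4:Add3
  c8: stall  regs: r0:Add2,r1:5,r2:9,r3:2,r4:Add3
  c9: CDB Add3=10; issue ADD r3<-Add3  regs: r0:Add2,r1:5,r2:9,r3:Add3,r4:10
  c10: CDB Add1=21; issue SUB r0<-Add1  regs: r0:Add1,r1:5,r2:9,r3:Add3,r4:10
  c11: CDB Add2=7; issue MUL r4<-Mul1  regs: r0:Add1,r1:5,r2:9,r3:Add3,r4:Mul1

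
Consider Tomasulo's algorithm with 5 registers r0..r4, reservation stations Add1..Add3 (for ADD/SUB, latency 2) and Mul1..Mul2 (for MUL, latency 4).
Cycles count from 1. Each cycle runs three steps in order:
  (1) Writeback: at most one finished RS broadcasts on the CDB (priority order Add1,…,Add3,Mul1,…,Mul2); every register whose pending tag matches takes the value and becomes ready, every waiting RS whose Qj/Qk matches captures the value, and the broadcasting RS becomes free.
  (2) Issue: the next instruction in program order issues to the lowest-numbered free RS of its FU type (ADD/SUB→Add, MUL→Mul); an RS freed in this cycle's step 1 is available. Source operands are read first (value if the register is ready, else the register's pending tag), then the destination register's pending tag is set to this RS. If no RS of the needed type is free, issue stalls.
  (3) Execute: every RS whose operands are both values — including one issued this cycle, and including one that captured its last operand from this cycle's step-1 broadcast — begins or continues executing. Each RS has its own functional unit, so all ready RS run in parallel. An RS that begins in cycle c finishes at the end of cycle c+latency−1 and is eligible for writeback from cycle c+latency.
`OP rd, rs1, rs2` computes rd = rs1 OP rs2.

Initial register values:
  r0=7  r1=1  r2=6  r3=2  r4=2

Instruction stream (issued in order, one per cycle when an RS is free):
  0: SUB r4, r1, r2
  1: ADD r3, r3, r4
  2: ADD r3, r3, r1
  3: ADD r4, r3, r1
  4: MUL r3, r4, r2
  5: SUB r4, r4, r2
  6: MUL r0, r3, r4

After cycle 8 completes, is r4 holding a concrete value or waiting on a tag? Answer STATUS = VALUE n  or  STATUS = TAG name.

STATUS = TAG Add2

c1: issue SUB r4<-Add1 | r0:7,r1:1,r2:6,r3:2,r4:Add1
c2: issue ADD r3<-Add2 | r0:7,r1:1,r2:6,r3:Add2,r4:Add1
c3: CDB Add1=-5; issue ADD r3<-Add1 | r0:7,r1:1,r2:6,r3:Add1,r4:-5
c4: issue ADD r4<-Add3 | r0:7,r1:1,r2:6,r3:Add1,r4:Add3
c5: CDB Add2=-3; issue MUL r3<-Mul1 | r0:7,r1:1,r2:6,r3:Mul1,r4:Add3
c6: issue SUB r4<-Add2 | r0:7,r1:1,r2:6,r3:Mul1,r4:Add2
c7: CDB Add1=-2; issue MUL r0<-Mul2 | r0:Mul2,r1:1,r2:6,r3:Mul1,r4:Add2
c8: - | r0:Mul2,r1:1,r2:6,r3:Mul1,r4:Add2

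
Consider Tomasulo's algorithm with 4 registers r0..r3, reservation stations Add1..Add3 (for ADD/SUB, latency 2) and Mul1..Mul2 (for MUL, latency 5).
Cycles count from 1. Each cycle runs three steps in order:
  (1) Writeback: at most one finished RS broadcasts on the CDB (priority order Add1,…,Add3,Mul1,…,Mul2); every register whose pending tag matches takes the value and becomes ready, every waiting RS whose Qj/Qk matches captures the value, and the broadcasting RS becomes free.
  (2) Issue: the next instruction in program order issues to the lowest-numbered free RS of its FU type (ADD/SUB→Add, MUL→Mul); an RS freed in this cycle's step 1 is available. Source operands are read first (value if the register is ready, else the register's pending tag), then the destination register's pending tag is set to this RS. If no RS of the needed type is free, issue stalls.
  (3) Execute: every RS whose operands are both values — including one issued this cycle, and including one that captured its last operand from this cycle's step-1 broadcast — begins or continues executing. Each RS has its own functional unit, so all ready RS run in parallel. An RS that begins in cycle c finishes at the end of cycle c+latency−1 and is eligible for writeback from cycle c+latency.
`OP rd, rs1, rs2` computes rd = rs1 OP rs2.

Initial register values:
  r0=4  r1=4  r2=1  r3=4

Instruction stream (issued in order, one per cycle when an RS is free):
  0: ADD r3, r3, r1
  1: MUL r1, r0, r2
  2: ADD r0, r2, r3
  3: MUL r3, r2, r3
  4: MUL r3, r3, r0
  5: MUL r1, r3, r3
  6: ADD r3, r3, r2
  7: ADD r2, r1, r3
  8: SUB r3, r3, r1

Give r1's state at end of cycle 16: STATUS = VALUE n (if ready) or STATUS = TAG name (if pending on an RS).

STATUS = TAG Mul2

c1: issue ADD r3<-Add1 | r0:4,r1:4,r2:1,r3:Add1
c2: issue MUL r1<-Mul1 | r0:4,r1:Mul1,r2:1,r3:Add1
c3: CDB Add1=8; issue ADD r0<-Add1 | r0:Add1,r1:Mul1,r2:1,r3:8
c4: issue MUL r3<-Mul2 | r0:Add1,r1:Mul1,r2:1,r3:Mul2
c5: CDB Add1=9; stall | r0:9,r1:Mul1,r2:1,r3:Mul2
c6: stall | r0:9,r1:Mul1,r2:1,r3:Mul2
c7: CDB Mul1=4; issue MUL r3<-Mul1 | r0:9,r1:4,r2:1,r3:Mul1
c8: stall | r0:9,r1:4,r2:1,r3:Mul1
c9: CDB Mul2=8; issue MUL r1<-Mul2 | r0:9,r1:Mul2,r2:1,r3:Mul1
c10: issue ADD r3<-Add1 | r0:9,r1:Mul2,r2:1,r3:Add1
c11: issue ADD r2<-Add2 | r0:9,r1:Mul2,r2:Add2,r3:Add1
c12: issue SUB r3<-Add3 | r0:9,r1:Mul2,r2:Add2,r3:Add3
c13: - | r0:9,r1:Mul2,r2:Add2,r3:Add3
c14: CDB Mul1=72 | r0:9,r1:Mul2,r2:Add2,r3:Add3
c15: - | r0:9,r1:Mul2,r2:Add2,r3:Add3
c16: CDB Add1=73 | r0:9,r1:Mul2,r2:Add2,r3:Add3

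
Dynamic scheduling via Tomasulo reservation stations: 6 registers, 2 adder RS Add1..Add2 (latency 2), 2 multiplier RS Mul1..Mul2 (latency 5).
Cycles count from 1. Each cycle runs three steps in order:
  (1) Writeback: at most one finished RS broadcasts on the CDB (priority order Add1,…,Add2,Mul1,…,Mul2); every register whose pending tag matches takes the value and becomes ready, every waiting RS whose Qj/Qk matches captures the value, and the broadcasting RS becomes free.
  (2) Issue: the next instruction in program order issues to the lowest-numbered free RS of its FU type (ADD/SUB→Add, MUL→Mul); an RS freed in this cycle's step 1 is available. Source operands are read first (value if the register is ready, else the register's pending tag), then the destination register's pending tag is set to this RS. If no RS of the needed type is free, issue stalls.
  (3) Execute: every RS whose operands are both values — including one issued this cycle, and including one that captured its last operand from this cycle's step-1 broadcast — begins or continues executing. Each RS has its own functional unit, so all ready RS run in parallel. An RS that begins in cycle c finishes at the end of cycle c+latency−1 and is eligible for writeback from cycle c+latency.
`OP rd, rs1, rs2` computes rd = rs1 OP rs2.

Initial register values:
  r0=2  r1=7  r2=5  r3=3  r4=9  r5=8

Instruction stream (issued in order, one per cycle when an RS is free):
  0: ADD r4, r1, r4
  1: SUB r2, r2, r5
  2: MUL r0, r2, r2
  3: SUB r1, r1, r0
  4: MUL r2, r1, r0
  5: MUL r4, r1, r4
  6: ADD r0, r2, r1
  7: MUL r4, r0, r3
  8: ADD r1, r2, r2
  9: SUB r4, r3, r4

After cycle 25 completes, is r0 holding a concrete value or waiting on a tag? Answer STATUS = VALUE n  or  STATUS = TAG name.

STATUS = VALUE -20

  c1: issue ADD r4<-Add1  regs: r0:2,r1:7,r2:5,r3:3,r4:Add1,r5:8
  c2: issue SUB r2<-Add2  regs: r0:2,r1:7,r2:Add2,r3:3,r4:Add1,r5:8
  c3: CDB Add1=16; issue MUL r0<-Mul1  regs: r0:Mul1,r1:7,r2:Add2,r3:3,r4:16,r5:8
  c4: CDB Add2=-3; issue SUB r1<-Add1  regs: r0:Mul1,r1:Add1,r2:-3,r3:3,r4:16,r5:8
  c5: issue MUL r2<-Mul2  regs: r0:Mul1,r1:Add1,r2:Mul2,r3:3,r4:16,r5:8
  c6: stall  regs: r0:Mul1,r1:Add1,r2:Mul2,r3:3,r4:16,r5:8
  c7: stall  regs: r0:Mul1,r1:Add1,r2:Mul2,r3:3,r4:16,r5:8
  c8: stall  regs: r0:Mul1,r1:Add1,r2:Mul2,r3:3,r4:16,r5:8
  c9: CDB Mul1=9; issue MUL r4<-Mul1  regs: r0:9,r1:Add1,r2:Mul2,r3:3,r4:Mul1,r5:8
  c10: issue ADD r0<-Add2  regs: r0:Add2,r1:Add1,r2:Mul2,r3:3,r4:Mul1,r5:8
  c11: CDB Add1=-2; stall  regs: r0:Add2,r1:-2,r2:Mul2,r3:3,r4:Mul1,r5:8
  c12: stall  regs: r0:Add2,r1:-2,r2:Mul2,r3:3,r4:Mul1,r5:8
  c13: stall  regs: r0:Add2,r1:-2,r2:Mul2,r3:3,r4:Mul1,r5:8
  c14: stall  regs: r0:Add2,r1:-2,r2:Mul2,r3:3,r4:Mul1,r5:8
  c15: stall  regs: r0:Add2,r1:-2,r2:Mul2,r3:3,r4:Mul1,r5:8
  c16: CDB Mul1=-32; issue MUL r4<-Mul1  regs: r0:Add2,r1:-2,r2:Mul2,r3:3,r4:Mul1,r5:8
  c17: CDB Mul2=-18; issue ADD r1<-Add1  regs: r0:Add2,r1:Add1,r2:-18,r3:3,r4:Mul1,r5:8
  c18: stall  regs: r0:Add2,r1:Add1,r2:-18,r3:3,r4:Mul1,r5:8
  c19: CDB Add1=-36; issue SUB r4<-Add1  regs: r0:Add2,r1:-36,r2:-18,r3:3,r4:Add1,r5:8
  c20: CDB Add2=-20  regs: r0:-20,r1:-36,r2:-18,r3:3,r4:Add1,r5:8
  c21: -  regs: r0:-20,r1:-36,r2:-18,r3:3,r4:Add1,r5:8
  c22: -  regs: r0:-20,r1:-36,r2:-18,r3:3,r4:Add1,r5:8
  c23: -  regs: r0:-20,r1:-36,r2:-18,r3:3,r4:Add1,r5:8
  c24: -  regs: r0:-20,r1:-36,r2:-18,r3:3,r4:Add1,r5:8
  c25: CDB Mul1=-60  regs: r0:-20,r1:-36,r2:-18,r3:3,r4:Add1,r5:8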